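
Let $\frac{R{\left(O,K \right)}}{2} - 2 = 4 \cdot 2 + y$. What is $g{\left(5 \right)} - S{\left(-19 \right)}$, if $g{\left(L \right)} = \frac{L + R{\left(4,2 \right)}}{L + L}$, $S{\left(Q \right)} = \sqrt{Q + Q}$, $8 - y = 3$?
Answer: $\frac{7}{2} - i \sqrt{38} \approx 3.5 - 6.1644 i$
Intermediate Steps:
$y = 5$ ($y = 8 - 3 = 5$)
$R{\left(O,K \right)} = 30$ ($R{\left(O,K \right)} = 4 + 2 \left(4 \cdot 2 + 5\right) = 4 + 2 \left(8 + 5\right) = 4 + 2 \cdot 13 = 4 + 26 = 30$)
$S{\left(Q \right)} = \sqrt{2} \sqrt{Q}$ ($S{\left(Q \right)} = \sqrt{2 Q} = \sqrt{2} \sqrt{Q}$)
$g{\left(L \right)} = \frac{30 + L}{2 L}$ ($g{\left(L \right)} = \frac{L + 30}{L + L} = \frac{30 + L}{2 L}$)
$g{\left(5 \right)} - S{\left(-19 \right)} = \frac{30 + 5}{2 \cdot 5} - \sqrt{2} \sqrt{-19} = \frac{1}{2} \cdot \frac{1}{5} \cdot 35 - \sqrt{2} i \sqrt{19} = \frac{7}{2} - i \sqrt{38}$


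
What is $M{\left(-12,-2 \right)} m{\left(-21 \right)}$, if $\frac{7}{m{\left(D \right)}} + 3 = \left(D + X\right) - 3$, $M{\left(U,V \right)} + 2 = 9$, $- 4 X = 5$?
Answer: $- \frac{196}{113} \approx -1.7345$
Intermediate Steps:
$X = - \frac{5}{4}$ ($X = \left(- \frac{1}{4}\right) 5 = - \frac{5}{4} \approx -1.25$)
$M{\left(U,V \right)} = 7$ ($M{\left(U,V \right)} = -2 + 9 = 7$)
$m{\left(D \right)} = \frac{7}{- \frac{29}{4} + D}$ ($m{\left(D \right)} = \frac{7}{-3 + \left(\left(D - \frac{5}{4}\right) - 3\right)} = \frac{7}{-3 + \left(\left(- \frac{5}{4} + D\right) - 3\right)} = \frac{7}{-3 + \left(- \frac{17}{4} + D\right)} = \frac{7}{- \frac{29}{4} + D}$)
$M{\left(-12,-2 \right)} m{\left(-21 \right)} = 7 \frac{28}{-29 + 4 \left(-21\right)} = 7 \frac{28}{-29 - 84} = 7 \frac{28}{-113} = 7 \cdot 28 \left(- \frac{1}{113}\right) = 7 \left(- \frac{28}{113}\right) = - \frac{196}{113}$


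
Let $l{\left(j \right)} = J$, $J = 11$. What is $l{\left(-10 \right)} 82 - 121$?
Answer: $781$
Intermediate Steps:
$l{\left(j \right)} = 11$
$l{\left(-10 \right)} 82 - 121 = 11 \cdot 82 - 121 = 902 - 121 = 781$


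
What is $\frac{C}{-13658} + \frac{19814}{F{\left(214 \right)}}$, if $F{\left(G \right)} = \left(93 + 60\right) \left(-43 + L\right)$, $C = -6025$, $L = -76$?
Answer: $- \frac{160922437}{248671206} \approx -0.64713$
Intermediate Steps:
$F{\left(G \right)} = -18207$ ($F{\left(G \right)} = \left(93 + 60\right) \left(-43 - 76\right) = 153 \left(-119\right) = -18207$)
$\frac{C}{-13658} + \frac{19814}{F{\left(214 \right)}} = - \frac{6025}{-13658} + \frac{19814}{-18207} = \left(-6025\right) \left(- \frac{1}{13658}\right) + 19814 \left(- \frac{1}{18207}\right) = \frac{6025}{13658} - \frac{19814}{18207} = - \frac{160922437}{248671206}$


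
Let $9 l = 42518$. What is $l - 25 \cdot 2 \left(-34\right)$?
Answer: $\frac{57818}{9} \approx 6424.2$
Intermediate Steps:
$l = \frac{42518}{9}$ ($l = \frac{1}{9} \cdot 42518 = \frac{42518}{9} \approx 4724.2$)
$l - 25 \cdot 2 \left(-34\right) = \frac{42518}{9} - 25 \cdot 2 \left(-34\right) = \frac{42518}{9} - 50 \left(-34\right) = \frac{42518}{9} - -1700 = \frac{42518}{9} + 1700 = \frac{57818}{9}$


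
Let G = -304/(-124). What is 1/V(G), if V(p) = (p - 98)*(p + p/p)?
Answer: -961/316934 ≈ -0.0030322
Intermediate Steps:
G = 76/31 (G = -304*(-1/124) = 76/31 ≈ 2.4516)
V(p) = (1 + p)*(-98 + p) (V(p) = (-98 + p)*(p + 1) = (-98 + p)*(1 + p) = (1 + p)*(-98 + p))
1/V(G) = 1/(-98 + (76/31)² - 97*76/31) = 1/(-98 + 5776/961 - 7372/31) = 1/(-316934/961) = -961/316934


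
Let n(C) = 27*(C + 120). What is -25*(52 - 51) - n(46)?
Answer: -4507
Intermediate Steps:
n(C) = 3240 + 27*C (n(C) = 27*(120 + C) = 3240 + 27*C)
-25*(52 - 51) - n(46) = -25*(52 - 51) - (3240 + 27*46) = -25*1 - (3240 + 1242) = -25 - 1*4482 = -25 - 4482 = -4507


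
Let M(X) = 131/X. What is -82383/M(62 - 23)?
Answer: -3212937/131 ≈ -24526.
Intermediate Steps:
-82383/M(62 - 23) = -82383/(131/(62 - 23)) = -82383/(131/39) = -82383/(131*(1/39)) = -82383/131/39 = -82383*39/131 = -3212937/131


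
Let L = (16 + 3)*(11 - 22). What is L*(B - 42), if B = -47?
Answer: 18601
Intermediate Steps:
L = -209 (L = 19*(-11) = -209)
L*(B - 42) = -209*(-47 - 42) = -209*(-89) = 18601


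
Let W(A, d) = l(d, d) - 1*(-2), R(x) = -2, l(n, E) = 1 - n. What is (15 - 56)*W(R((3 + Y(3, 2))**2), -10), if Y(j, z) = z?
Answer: -533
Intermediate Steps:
W(A, d) = 3 - d (W(A, d) = (1 - d) - 1*(-2) = (1 - d) + 2 = 3 - d)
(15 - 56)*W(R((3 + Y(3, 2))**2), -10) = (15 - 56)*(3 - 1*(-10)) = -41*(3 + 10) = -41*13 = -533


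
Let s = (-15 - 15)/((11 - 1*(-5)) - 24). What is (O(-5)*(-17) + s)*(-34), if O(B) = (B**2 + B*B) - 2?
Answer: 55233/2 ≈ 27617.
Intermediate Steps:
O(B) = -2 + 2*B**2 (O(B) = (B**2 + B**2) - 2 = 2*B**2 - 2 = -2 + 2*B**2)
s = 15/4 (s = -30/((11 + 5) - 24) = -30/(16 - 24) = -30/(-8) = -30*(-1/8) = 15/4 ≈ 3.7500)
(O(-5)*(-17) + s)*(-34) = ((-2 + 2*(-5)**2)*(-17) + 15/4)*(-34) = ((-2 + 2*25)*(-17) + 15/4)*(-34) = ((-2 + 50)*(-17) + 15/4)*(-34) = (48*(-17) + 15/4)*(-34) = (-816 + 15/4)*(-34) = -3249/4*(-34) = 55233/2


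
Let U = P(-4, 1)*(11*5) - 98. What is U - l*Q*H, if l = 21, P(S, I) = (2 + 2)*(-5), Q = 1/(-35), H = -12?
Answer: -6026/5 ≈ -1205.2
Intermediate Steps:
Q = -1/35 ≈ -0.028571
P(S, I) = -20 (P(S, I) = 4*(-5) = -20)
U = -1198 (U = -220*5 - 98 = -20*55 - 98 = -1100 - 98 = -1198)
U - l*Q*H = -1198 - 21*(-1/35)*(-12) = -1198 - (-3)*(-12)/5 = -1198 - 1*36/5 = -1198 - 36/5 = -6026/5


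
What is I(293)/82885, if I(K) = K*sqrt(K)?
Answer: 293*sqrt(293)/82885 ≈ 0.060510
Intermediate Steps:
I(K) = K**(3/2)
I(293)/82885 = 293**(3/2)/82885 = (293*sqrt(293))*(1/82885) = 293*sqrt(293)/82885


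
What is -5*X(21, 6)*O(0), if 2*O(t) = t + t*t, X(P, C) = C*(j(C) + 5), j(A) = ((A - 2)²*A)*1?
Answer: 0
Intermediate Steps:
j(A) = A*(-2 + A)² (j(A) = ((-2 + A)²*A)*1 = (A*(-2 + A)²)*1 = A*(-2 + A)²)
X(P, C) = C*(5 + C*(-2 + C)²) (X(P, C) = C*(C*(-2 + C)² + 5) = C*(5 + C*(-2 + C)²))
O(t) = t/2 + t²/2 (O(t) = (t + t*t)/2 = (t + t²)/2 = t/2 + t²/2)
-5*X(21, 6)*O(0) = -5*6*(5 + 6*(-2 + 6)²)*(½)*0*(1 + 0) = -5*6*(5 + 6*4²)*(½)*0*1 = -5*6*(5 + 6*16)*0 = -5*6*(5 + 96)*0 = -5*6*101*0 = -3030*0 = -5*0 = 0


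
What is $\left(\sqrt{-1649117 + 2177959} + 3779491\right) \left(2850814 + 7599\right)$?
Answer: $10803346207783 + 2858413 \sqrt{528842} \approx 1.0805 \cdot 10^{13}$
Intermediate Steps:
$\left(\sqrt{-1649117 + 2177959} + 3779491\right) \left(2850814 + 7599\right) = \left(\sqrt{528842} + 3779491\right) 2858413 = \left(3779491 + \sqrt{528842}\right) 2858413 = 10803346207783 + 2858413 \sqrt{528842}$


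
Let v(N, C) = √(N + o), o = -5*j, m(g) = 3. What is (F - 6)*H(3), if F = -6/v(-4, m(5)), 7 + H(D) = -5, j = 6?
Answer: 72 - 36*I*√34/17 ≈ 72.0 - 12.348*I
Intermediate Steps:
H(D) = -12 (H(D) = -7 - 5 = -12)
o = -30 (o = -5*6 = -30)
v(N, C) = √(-30 + N) (v(N, C) = √(N - 30) = √(-30 + N))
F = 3*I*√34/17 (F = -6/√(-30 - 4) = -6*(-I*√34/34) = -(-3)*I*√34/17 = 3*I*√34/17 ≈ 1.029*I)
(F - 6)*H(3) = (3*I*√34/17 - 6)*(-12) = (-6 + 3*I*√34/17)*(-12) = 72 - 36*I*√34/17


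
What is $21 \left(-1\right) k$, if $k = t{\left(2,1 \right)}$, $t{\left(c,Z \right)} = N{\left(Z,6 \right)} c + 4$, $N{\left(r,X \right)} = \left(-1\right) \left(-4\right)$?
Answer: $-252$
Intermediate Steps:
$N{\left(r,X \right)} = 4$
$t{\left(c,Z \right)} = 4 + 4 c$ ($t{\left(c,Z \right)} = 4 c + 4 = 4 + 4 c$)
$k = 12$ ($k = 4 + 4 \cdot 2 = 4 + 8 = 12$)
$21 \left(-1\right) k = 21 \left(-1\right) 12 = \left(-21\right) 12 = -252$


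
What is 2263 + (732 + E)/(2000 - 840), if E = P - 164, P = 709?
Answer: 2626357/1160 ≈ 2264.1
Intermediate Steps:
E = 545 (E = 709 - 164 = 545)
2263 + (732 + E)/(2000 - 840) = 2263 + (732 + 545)/(2000 - 840) = 2263 + 1277/1160 = 2626357/1160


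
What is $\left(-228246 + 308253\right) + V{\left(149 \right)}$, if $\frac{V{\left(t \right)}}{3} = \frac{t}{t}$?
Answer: $80010$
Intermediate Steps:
$V{\left(t \right)} = 3$ ($V{\left(t \right)} = 3 \frac{t}{t} = 3 \cdot 1 = 3$)
$\left(-228246 + 308253\right) + V{\left(149 \right)} = \left(-228246 + 308253\right) + 3 = 80007 + 3 = 80010$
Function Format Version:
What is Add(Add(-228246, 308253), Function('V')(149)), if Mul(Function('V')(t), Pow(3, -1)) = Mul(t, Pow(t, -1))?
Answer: 80010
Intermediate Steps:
Function('V')(t) = 3 (Function('V')(t) = Mul(3, Mul(t, Pow(t, -1))) = Mul(3, 1) = 3)
Add(Add(-228246, 308253), Function('V')(149)) = Add(Add(-228246, 308253), 3) = Add(80007, 3) = 80010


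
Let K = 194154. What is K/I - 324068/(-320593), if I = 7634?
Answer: 32359174217/1223703481 ≈ 26.444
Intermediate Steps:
K/I - 324068/(-320593) = 194154/7634 - 324068/(-320593) = 194154*(1/7634) - 324068*(-1/320593) = 97077/3817 + 324068/320593 = 32359174217/1223703481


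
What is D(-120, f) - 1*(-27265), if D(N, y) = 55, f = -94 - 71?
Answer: 27320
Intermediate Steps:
f = -165
D(-120, f) - 1*(-27265) = 55 - 1*(-27265) = 55 + 27265 = 27320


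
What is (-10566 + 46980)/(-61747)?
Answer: -5202/8821 ≈ -0.58973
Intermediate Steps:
(-10566 + 46980)/(-61747) = 36414*(-1/61747) = -5202/8821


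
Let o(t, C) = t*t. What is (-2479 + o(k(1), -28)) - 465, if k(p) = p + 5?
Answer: -2908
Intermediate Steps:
k(p) = 5 + p
o(t, C) = t²
(-2479 + o(k(1), -28)) - 465 = (-2479 + (5 + 1)²) - 465 = (-2479 + 6²) - 465 = (-2479 + 36) - 465 = -2443 - 465 = -2908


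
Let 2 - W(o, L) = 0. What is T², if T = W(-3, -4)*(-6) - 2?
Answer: 196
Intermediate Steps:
W(o, L) = 2 (W(o, L) = 2 - 1*0 = 2 + 0 = 2)
T = -14 (T = 2*(-6) - 2 = -12 - 2 = -14)
T² = (-14)² = 196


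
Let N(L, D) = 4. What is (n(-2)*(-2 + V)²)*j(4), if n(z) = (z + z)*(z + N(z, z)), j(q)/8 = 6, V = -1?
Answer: -3456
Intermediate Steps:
j(q) = 48 (j(q) = 8*6 = 48)
n(z) = 2*z*(4 + z) (n(z) = (z + z)*(z + 4) = (2*z)*(4 + z) = 2*z*(4 + z))
(n(-2)*(-2 + V)²)*j(4) = ((2*(-2)*(4 - 2))*(-2 - 1)²)*48 = ((2*(-2)*2)*(-3)²)*48 = -8*9*48 = -72*48 = -3456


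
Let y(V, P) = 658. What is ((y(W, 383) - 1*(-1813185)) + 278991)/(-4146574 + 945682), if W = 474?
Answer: -1046417/1600446 ≈ -0.65383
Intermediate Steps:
((y(W, 383) - 1*(-1813185)) + 278991)/(-4146574 + 945682) = ((658 - 1*(-1813185)) + 278991)/(-4146574 + 945682) = ((658 + 1813185) + 278991)/(-3200892) = (1813843 + 278991)*(-1/3200892) = 2092834*(-1/3200892) = -1046417/1600446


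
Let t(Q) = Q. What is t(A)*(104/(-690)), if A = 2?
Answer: -104/345 ≈ -0.30145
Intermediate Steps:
t(A)*(104/(-690)) = 2*(104/(-690)) = 2*(104*(-1/690)) = 2*(-52/345) = -104/345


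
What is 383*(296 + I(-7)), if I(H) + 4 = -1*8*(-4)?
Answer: 124092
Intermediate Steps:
I(H) = 28 (I(H) = -4 - 1*8*(-4) = -4 - 8*(-4) = -4 + 32 = 28)
383*(296 + I(-7)) = 383*(296 + 28) = 383*324 = 124092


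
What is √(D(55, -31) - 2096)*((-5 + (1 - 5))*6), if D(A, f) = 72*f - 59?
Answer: -54*I*√4387 ≈ -3576.7*I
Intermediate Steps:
D(A, f) = -59 + 72*f
√(D(55, -31) - 2096)*((-5 + (1 - 5))*6) = √((-59 + 72*(-31)) - 2096)*((-5 + (1 - 5))*6) = √((-59 - 2232) - 2096)*((-5 - 4)*6) = √(-2291 - 2096)*(-9*6) = √(-4387)*(-54) = (I*√4387)*(-54) = -54*I*√4387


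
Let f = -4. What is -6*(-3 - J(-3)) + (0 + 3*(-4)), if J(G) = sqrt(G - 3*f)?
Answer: 24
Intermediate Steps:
J(G) = sqrt(12 + G) (J(G) = sqrt(G - 3*(-4)) = sqrt(G + 12) = sqrt(12 + G))
-6*(-3 - J(-3)) + (0 + 3*(-4)) = -6*(-3 - sqrt(12 - 3)) + (0 + 3*(-4)) = -6*(-3 - sqrt(9)) + (0 - 12) = -6*(-3 - 1*3) - 12 = -6*(-3 - 3) - 12 = -6*(-6) - 12 = 36 - 12 = 24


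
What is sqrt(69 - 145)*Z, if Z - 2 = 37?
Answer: 78*I*sqrt(19) ≈ 339.99*I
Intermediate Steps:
Z = 39 (Z = 2 + 37 = 39)
sqrt(69 - 145)*Z = sqrt(69 - 145)*39 = sqrt(-76)*39 = (2*I*sqrt(19))*39 = 78*I*sqrt(19)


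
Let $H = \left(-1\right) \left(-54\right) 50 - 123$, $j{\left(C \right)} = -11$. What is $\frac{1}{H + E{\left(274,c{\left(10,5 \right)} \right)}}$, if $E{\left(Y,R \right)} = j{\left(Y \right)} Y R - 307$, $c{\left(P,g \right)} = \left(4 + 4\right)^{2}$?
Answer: $- \frac{1}{190626} \approx -5.2459 \cdot 10^{-6}$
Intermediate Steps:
$c{\left(P,g \right)} = 64$ ($c{\left(P,g \right)} = 8^{2} = 64$)
$H = 2577$ ($H = 54 \cdot 50 - 123 = 2700 - 123 = 2577$)
$E{\left(Y,R \right)} = -307 - 11 R Y$ ($E{\left(Y,R \right)} = - 11 Y R - 307 = - 11 R Y - 307 = -307 - 11 R Y$)
$\frac{1}{H + E{\left(274,c{\left(10,5 \right)} \right)}} = \frac{1}{2577 - \left(307 + 704 \cdot 274\right)} = \frac{1}{2577 - 193203} = \frac{1}{-190626} = - \frac{1}{190626}$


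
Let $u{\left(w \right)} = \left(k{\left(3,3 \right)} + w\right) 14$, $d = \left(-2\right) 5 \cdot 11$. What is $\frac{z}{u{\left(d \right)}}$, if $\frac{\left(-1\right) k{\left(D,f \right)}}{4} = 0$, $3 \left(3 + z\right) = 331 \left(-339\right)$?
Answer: $\frac{18703}{770} \approx 24.29$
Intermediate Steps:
$z = -37406$ ($z = -3 + \frac{331 \left(-339\right)}{3} = -3 + \frac{1}{3} \left(-112209\right) = -3 - 37403 = -37406$)
$k{\left(D,f \right)} = 0$ ($k{\left(D,f \right)} = \left(-4\right) 0 = 0$)
$d = -110$ ($d = \left(-10\right) 11 = -110$)
$u{\left(w \right)} = 14 w$ ($u{\left(w \right)} = \left(0 + w\right) 14 = w 14 = 14 w$)
$\frac{z}{u{\left(d \right)}} = - \frac{37406}{14 \left(-110\right)} = - \frac{37406}{-1540} = \left(-37406\right) \left(- \frac{1}{1540}\right) = \frac{18703}{770}$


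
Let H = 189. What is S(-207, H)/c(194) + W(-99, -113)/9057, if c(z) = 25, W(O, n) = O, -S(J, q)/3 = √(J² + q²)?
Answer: -33/3019 - 27*√970/25 ≈ -33.647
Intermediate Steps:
S(J, q) = -3*√(J² + q²)
S(-207, H)/c(194) + W(-99, -113)/9057 = -3*√((-207)² + 189²)/25 - 99/9057 = -3*√(42849 + 35721)*(1/25) - 99*1/9057 = -27*√970*(1/25) - 33/3019 = -27*√970/25 - 33/3019 = -33/3019 - 27*√970/25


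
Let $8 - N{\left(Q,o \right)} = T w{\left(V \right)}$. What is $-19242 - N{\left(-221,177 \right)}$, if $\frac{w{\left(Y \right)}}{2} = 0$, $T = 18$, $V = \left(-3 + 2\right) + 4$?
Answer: $-19250$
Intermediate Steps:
$V = 3$ ($V = -1 + 4 = 3$)
$w{\left(Y \right)} = 0$ ($w{\left(Y \right)} = 2 \cdot 0 = 0$)
$N{\left(Q,o \right)} = 8$ ($N{\left(Q,o \right)} = 8 - 18 \cdot 0 = 8 - 0 = 8 + 0 = 8$)
$-19242 - N{\left(-221,177 \right)} = -19242 - 8 = -19250$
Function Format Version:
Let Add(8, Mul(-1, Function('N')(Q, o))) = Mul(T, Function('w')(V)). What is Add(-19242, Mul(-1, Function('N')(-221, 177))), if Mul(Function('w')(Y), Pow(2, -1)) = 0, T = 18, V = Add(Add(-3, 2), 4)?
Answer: -19250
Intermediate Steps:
V = 3 (V = Add(-1, 4) = 3)
Function('w')(Y) = 0 (Function('w')(Y) = Mul(2, 0) = 0)
Function('N')(Q, o) = 8 (Function('N')(Q, o) = Add(8, Mul(-1, Mul(18, 0))) = Add(8, Mul(-1, 0)) = Add(8, 0) = 8)
Add(-19242, Mul(-1, Function('N')(-221, 177))) = Add(-19242, Mul(-1, 8)) = Add(-19242, -8) = -19250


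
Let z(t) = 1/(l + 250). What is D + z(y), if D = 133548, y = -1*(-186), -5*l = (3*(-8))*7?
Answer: 189371069/1418 ≈ 1.3355e+5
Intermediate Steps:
l = 168/5 (l = -3*(-8)*7/5 = -(-24)*7/5 = -⅕*(-168) = 168/5 ≈ 33.600)
y = 186
z(t) = 5/1418 (z(t) = 1/(168/5 + 250) = 1/(1418/5) = 5/1418)
D + z(y) = 133548 + 5/1418 = 189371069/1418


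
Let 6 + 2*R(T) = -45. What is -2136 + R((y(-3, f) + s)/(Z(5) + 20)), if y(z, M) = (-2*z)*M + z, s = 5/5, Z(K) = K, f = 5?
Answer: -4323/2 ≈ -2161.5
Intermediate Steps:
s = 1 (s = 5*(⅕) = 1)
y(z, M) = z - 2*M*z (y(z, M) = -2*M*z + z = z - 2*M*z)
R(T) = -51/2 (R(T) = -3 + (½)*(-45) = -3 - 45/2 = -51/2)
-2136 + R((y(-3, f) + s)/(Z(5) + 20)) = -2136 - 51/2 = -4323/2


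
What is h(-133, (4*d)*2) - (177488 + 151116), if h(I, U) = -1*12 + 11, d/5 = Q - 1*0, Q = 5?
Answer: -328605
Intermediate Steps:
d = 25 (d = 5*(5 - 1*0) = 5*(5 + 0) = 5*5 = 25)
h(I, U) = -1 (h(I, U) = -12 + 11 = -1)
h(-133, (4*d)*2) - (177488 + 151116) = -1 - (177488 + 151116) = -1 - 1*328604 = -1 - 328604 = -328605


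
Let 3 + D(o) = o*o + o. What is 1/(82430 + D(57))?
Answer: 1/85733 ≈ 1.1664e-5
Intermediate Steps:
D(o) = -3 + o + o**2 (D(o) = -3 + (o*o + o) = -3 + (o**2 + o) = -3 + (o + o**2) = -3 + o + o**2)
1/(82430 + D(57)) = 1/(82430 + (-3 + 57 + 57**2)) = 1/(82430 + (-3 + 57 + 3249)) = 1/(82430 + 3303) = 1/85733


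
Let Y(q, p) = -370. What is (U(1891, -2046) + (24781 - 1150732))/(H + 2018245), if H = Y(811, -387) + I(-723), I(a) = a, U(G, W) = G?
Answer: -281015/504288 ≈ -0.55725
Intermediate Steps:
H = -1093 (H = -370 - 723 = -1093)
(U(1891, -2046) + (24781 - 1150732))/(H + 2018245) = (1891 + (24781 - 1150732))/(-1093 + 2018245) = (1891 - 1125951)/2017152 = -1124060*1/2017152 = -281015/504288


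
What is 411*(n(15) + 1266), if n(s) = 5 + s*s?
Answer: 614856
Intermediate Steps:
n(s) = 5 + s²
411*(n(15) + 1266) = 411*((5 + 15²) + 1266) = 411*((5 + 225) + 1266) = 411*(230 + 1266) = 411*1496 = 614856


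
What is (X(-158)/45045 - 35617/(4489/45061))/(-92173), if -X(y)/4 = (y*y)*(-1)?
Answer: 72293967605081/18638026271865 ≈ 3.8788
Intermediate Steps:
X(y) = 4*y² (X(y) = -4*y*y*(-1) = -4*y²*(-1) = -(-4)*y² = 4*y²)
(X(-158)/45045 - 35617/(4489/45061))/(-92173) = ((4*(-158)²)/45045 - 35617/(4489/45061))/(-92173) = ((4*24964)*(1/45045) - 35617/(4489*(1/45061)))*(-1/92173) = (99856*(1/45045) - 35617/4489/45061)*(-1/92173) = (99856/45045 - 35617*45061/4489)*(-1/92173) = (99856/45045 - 1604937637/4489)*(-1/92173) = -72293967605081/202207005*(-1/92173) = 72293967605081/18638026271865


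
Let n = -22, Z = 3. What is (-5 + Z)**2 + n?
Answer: -18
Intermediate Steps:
(-5 + Z)**2 + n = (-5 + 3)**2 - 22 = (-2)**2 - 22 = 4 - 22 = -18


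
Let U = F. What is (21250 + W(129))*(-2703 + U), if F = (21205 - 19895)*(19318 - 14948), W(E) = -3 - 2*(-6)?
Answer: 121643934223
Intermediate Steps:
W(E) = 9 (W(E) = -3 + 12 = 9)
F = 5724700 (F = 1310*4370 = 5724700)
U = 5724700
(21250 + W(129))*(-2703 + U) = (21250 + 9)*(-2703 + 5724700) = 21259*5721997 = 121643934223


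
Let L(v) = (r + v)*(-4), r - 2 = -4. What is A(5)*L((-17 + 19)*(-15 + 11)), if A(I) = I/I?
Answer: 40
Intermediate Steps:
r = -2 (r = 2 - 4 = -2)
A(I) = 1
L(v) = 8 - 4*v (L(v) = (-2 + v)*(-4) = 8 - 4*v)
A(5)*L((-17 + 19)*(-15 + 11)) = 1*(8 - 4*(-17 + 19)*(-15 + 11)) = 1*(8 - 8*(-4)) = 1*(8 - 4*(-8)) = 1*(8 + 32) = 1*40 = 40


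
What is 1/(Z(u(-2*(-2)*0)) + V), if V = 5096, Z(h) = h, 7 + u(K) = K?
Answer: 1/5089 ≈ 0.00019650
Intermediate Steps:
u(K) = -7 + K
1/(Z(u(-2*(-2)*0)) + V) = 1/((-7 - 2*(-2)*0) + 5096) = 1/((-7 + 4*0) + 5096) = 1/((-7 + 0) + 5096) = 1/(-7 + 5096) = 1/5089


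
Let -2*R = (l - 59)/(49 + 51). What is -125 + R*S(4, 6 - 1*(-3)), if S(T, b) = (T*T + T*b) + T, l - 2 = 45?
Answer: -3041/25 ≈ -121.64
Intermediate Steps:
l = 47 (l = 2 + 45 = 47)
R = 3/50 (R = -(47 - 59)/(2*(49 + 51)) = -(-6)/100 = -1/2*(-3/25) = 3/50 ≈ 0.060000)
S(T, b) = T + T**2 + T*b (S(T, b) = (T**2 + T*b) + T = T + T**2 + T*b)
-125 + R*S(4, 6 - 1*(-3)) = -125 + 3*(4*(1 + 4 + (6 - 1*(-3))))/50 = -125 + 3*(4*(1 + 4 + (6 + 3)))/50 = -125 + 3*(4*(1 + 4 + 9))/50 = -125 + 3*(4*14)/50 = -125 + (3/50)*56 = -125 + 84/25 = -3041/25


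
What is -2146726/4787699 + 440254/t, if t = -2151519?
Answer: -6726525412340/10300825364781 ≈ -0.65301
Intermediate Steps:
-2146726/4787699 + 440254/t = -2146726/4787699 + 440254/(-2151519) = -2146726*1/4787699 + 440254*(-1/2151519) = -2146726/4787699 - 440254/2151519 = -6726525412340/10300825364781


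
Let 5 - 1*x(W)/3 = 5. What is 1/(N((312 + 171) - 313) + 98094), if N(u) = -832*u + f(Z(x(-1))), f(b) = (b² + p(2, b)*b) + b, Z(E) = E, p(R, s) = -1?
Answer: -1/43346 ≈ -2.3070e-5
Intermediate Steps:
x(W) = 0 (x(W) = 15 - 3*5 = 15 - 15 = 0)
f(b) = b² (f(b) = (b² - b) + b = b²)
N(u) = -832*u (N(u) = -832*u + 0² = -832*u + 0 = -832*u)
1/(N((312 + 171) - 313) + 98094) = 1/(-832*((312 + 171) - 313) + 98094) = 1/(-832*(483 - 313) + 98094) = 1/(-832*170 + 98094) = 1/(-141440 + 98094) = 1/(-43346) = -1/43346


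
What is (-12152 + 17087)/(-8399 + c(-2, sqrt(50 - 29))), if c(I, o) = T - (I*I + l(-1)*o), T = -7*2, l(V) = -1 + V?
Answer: -8307579/14169161 - 1974*sqrt(21)/14169161 ≈ -0.58695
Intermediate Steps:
T = -14
c(I, o) = -14 - I**2 + 2*o (c(I, o) = -14 - (I*I + (-1 - 1)*o) = -14 - (I**2 - 2*o) = -14 + (-I**2 + 2*o) = -14 - I**2 + 2*o)
(-12152 + 17087)/(-8399 + c(-2, sqrt(50 - 29))) = (-12152 + 17087)/(-8399 + (-14 - 1*(-2)**2 + 2*sqrt(50 - 29))) = 4935/(-8399 + (-14 - 1*4 + 2*sqrt(21))) = 4935/(-8399 + (-14 - 4 + 2*sqrt(21))) = 4935/(-8399 + (-18 + 2*sqrt(21))) = 4935/(-8417 + 2*sqrt(21))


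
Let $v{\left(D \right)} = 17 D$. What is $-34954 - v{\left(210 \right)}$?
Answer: $-38524$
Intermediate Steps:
$-34954 - v{\left(210 \right)} = -34954 - 17 \cdot 210 = -34954 - 3570 = -38524$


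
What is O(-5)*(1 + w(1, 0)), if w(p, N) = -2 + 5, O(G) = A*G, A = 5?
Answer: -100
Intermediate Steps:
O(G) = 5*G
w(p, N) = 3
O(-5)*(1 + w(1, 0)) = (5*(-5))*(1 + 3) = -25*4 = -100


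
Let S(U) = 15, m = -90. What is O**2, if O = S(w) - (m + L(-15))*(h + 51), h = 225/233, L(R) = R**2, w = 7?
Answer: 2660438277225/54289 ≈ 4.9005e+7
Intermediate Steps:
h = 225/233 (h = 225*(1/233) = 225/233 ≈ 0.96566)
O = -1631085/233 (O = 15 - (-90 + (-15)**2)*(225/233 + 51) = 15 - (-90 + 225)*12108/233 = 15 - 135*12108/233 = 15 - 1*1634580/233 = 15 - 1634580/233 = -1631085/233 ≈ -7000.4)
O**2 = (-1631085/233)**2 = 2660438277225/54289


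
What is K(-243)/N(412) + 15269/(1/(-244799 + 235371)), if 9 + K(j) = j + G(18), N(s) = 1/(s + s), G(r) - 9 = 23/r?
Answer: -1297397800/9 ≈ -1.4416e+8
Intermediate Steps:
G(r) = 9 + 23/r
N(s) = 1/(2*s)
K(j) = 23/18 + j (K(j) = -9 + (j + (9 + 23/18)) = -9 + (j + 185/18) = -9 + (185/18 + j) = 23/18 + j)
K(-243)/N(412) + 15269/(1/(-244799 + 235371)) = (23/18 - 243)/(((1/2)/412)) + 15269/(1/(-244799 + 235371)) = -4351/(18*((1/2)*(1/412))) + 15269/(1/(-9428)) = -4351/(18*1/824) + 15269/(-1/9428) = -4351/18*824 + 15269*(-9428) = -1792612/9 - 143956132 = -1297397800/9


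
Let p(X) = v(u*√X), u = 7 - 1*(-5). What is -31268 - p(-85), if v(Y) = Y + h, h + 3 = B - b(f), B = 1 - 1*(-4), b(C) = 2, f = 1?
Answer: -31268 - 12*I*√85 ≈ -31268.0 - 110.63*I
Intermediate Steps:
u = 12 (u = 7 + 5 = 12)
B = 5 (B = 1 + 4 = 5)
h = 0 (h = -3 + (5 - 1*2) = -3 + (5 - 2) = -3 + 3 = 0)
v(Y) = Y (v(Y) = Y + 0 = Y)
p(X) = 12*√X
-31268 - p(-85) = -31268 - 12*√(-85) = -31268 - 12*I*√85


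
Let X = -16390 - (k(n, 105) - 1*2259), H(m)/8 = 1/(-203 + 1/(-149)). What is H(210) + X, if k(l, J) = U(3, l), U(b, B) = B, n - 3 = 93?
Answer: -53792436/3781 ≈ -14227.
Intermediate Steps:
n = 96 (n = 3 + 93 = 96)
H(m) = -149/3781 (H(m) = 8/(-203 + 1/(-149)) = 8/(-203 - 1/149) = 8/(-30248/149) = 8*(-149/30248) = -149/3781)
k(l, J) = l
X = -14227 (X = -16390 - (96 - 1*2259) = -16390 - (96 - 2259) = -16390 - 1*(-2163) = -16390 + 2163 = -14227)
H(210) + X = -149/3781 - 14227 = -53792436/3781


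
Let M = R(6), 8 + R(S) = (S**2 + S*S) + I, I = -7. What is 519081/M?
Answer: 173027/19 ≈ 9106.7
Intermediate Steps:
R(S) = -15 + 2*S**2 (R(S) = -8 + ((S**2 + S*S) - 7) = -8 + ((S**2 + S**2) - 7) = -8 + (2*S**2 - 7) = -8 + (-7 + 2*S**2) = -15 + 2*S**2)
M = 57 (M = -15 + 2*6**2 = -15 + 2*36 = -15 + 72 = 57)
519081/M = 519081/57 = 519081*(1/57) = 173027/19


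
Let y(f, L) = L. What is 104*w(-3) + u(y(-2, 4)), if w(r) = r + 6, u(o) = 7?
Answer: 319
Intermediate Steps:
w(r) = 6 + r
104*w(-3) + u(y(-2, 4)) = 104*(6 - 3) + 7 = 104*3 + 7 = 312 + 7 = 319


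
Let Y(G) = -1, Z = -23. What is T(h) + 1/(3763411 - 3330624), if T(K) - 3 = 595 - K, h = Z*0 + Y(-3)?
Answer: 259239414/432787 ≈ 599.00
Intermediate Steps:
h = -1 (h = -23*0 - 1 = 0 - 1 = -1)
T(K) = 598 - K (T(K) = 3 + (595 - K) = 598 - K)
T(h) + 1/(3763411 - 3330624) = (598 - 1*(-1)) + 1/(3763411 - 3330624) = (598 + 1) + 1/432787 = 599 + 1/432787 = 259239414/432787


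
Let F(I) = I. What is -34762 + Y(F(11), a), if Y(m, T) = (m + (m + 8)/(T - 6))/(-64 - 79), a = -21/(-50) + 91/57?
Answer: -4341188287/124883 ≈ -34762.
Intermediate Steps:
a = 5747/2850 (a = -21*(-1/50) + 91*(1/57) = 21/50 + 91/57 = 5747/2850 ≈ 2.0165)
Y(m, T) = -m/143 - (8 + m)/(143*(-6 + T)) (Y(m, T) = (m + (8 + m)/(-6 + T))/(-143) = (m + (8 + m)/(-6 + T))*(-1/143) = -m/143 - (8 + m)/(143*(-6 + T)))
-34762 + Y(F(11), a) = -34762 + (-8 + 5*11 - 1*5747/2850*11)/(143*(-6 + 5747/2850)) = -34762 + (-8 + 55 - 63217/2850)/(143*(-11353/2850)) = -34762 + (1/143)*(-2850/11353)*(70733/2850) = -34762 - 5441/124883 = -4341188287/124883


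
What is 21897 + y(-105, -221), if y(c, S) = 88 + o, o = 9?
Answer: 21994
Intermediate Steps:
y(c, S) = 97 (y(c, S) = 88 + 9 = 97)
21897 + y(-105, -221) = 21897 + 97 = 21994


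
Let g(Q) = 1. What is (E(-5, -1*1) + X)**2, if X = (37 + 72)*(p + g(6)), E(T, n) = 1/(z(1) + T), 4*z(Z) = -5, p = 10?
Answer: 898260841/625 ≈ 1.4372e+6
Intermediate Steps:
z(Z) = -5/4 (z(Z) = (1/4)*(-5) = -5/4)
E(T, n) = 1/(-5/4 + T)
X = 1199 (X = (37 + 72)*(10 + 1) = 109*11 = 1199)
(E(-5, -1*1) + X)**2 = (4/(-5 + 4*(-5)) + 1199)**2 = (4/(-5 - 20) + 1199)**2 = (4/(-25) + 1199)**2 = (4*(-1/25) + 1199)**2 = (-4/25 + 1199)**2 = (29971/25)**2 = 898260841/625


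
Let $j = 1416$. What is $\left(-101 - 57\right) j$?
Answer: $-223728$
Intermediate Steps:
$\left(-101 - 57\right) j = \left(-101 - 57\right) 1416 = \left(-158\right) 1416 = -223728$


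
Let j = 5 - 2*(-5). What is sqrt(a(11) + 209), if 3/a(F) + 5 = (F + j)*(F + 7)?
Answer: sqrt(44804510)/463 ≈ 14.457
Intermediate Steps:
j = 15 (j = 5 + 10 = 15)
a(F) = 3/(-5 + (7 + F)*(15 + F)) (a(F) = 3/(-5 + (F + 15)*(F + 7)) = 3/(-5 + (15 + F)*(7 + F)) = 3/(-5 + (7 + F)*(15 + F)))
sqrt(a(11) + 209) = sqrt(3/(100 + 11**2 + 22*11) + 209) = sqrt(3/(100 + 121 + 242) + 209) = sqrt(3/463 + 209) = sqrt(96770/463) = sqrt(44804510)/463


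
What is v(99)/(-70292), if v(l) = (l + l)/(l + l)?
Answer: -1/70292 ≈ -1.4226e-5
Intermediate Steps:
v(l) = 1 (v(l) = (2*l)/((2*l)) = (2*l)*(1/(2*l)) = 1)
v(99)/(-70292) = 1/(-70292) = 1*(-1/70292) = -1/70292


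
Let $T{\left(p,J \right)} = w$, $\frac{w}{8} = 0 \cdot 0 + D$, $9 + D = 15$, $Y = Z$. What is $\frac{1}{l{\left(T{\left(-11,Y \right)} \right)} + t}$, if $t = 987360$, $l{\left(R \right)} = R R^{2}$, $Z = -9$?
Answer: $\frac{1}{1097952} \approx 9.1079 \cdot 10^{-7}$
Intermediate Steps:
$Y = -9$
$D = 6$ ($D = -9 + 15 = 6$)
$w = 48$ ($w = 8 \left(0 \cdot 0 + 6\right) = 8 \left(0 + 6\right) = 8 \cdot 6 = 48$)
$T{\left(p,J \right)} = 48$
$l{\left(R \right)} = R^{3}$
$\frac{1}{l{\left(T{\left(-11,Y \right)} \right)} + t} = \frac{1}{48^{3} + 987360} = \frac{1}{110592 + 987360} = \frac{1}{1097952}$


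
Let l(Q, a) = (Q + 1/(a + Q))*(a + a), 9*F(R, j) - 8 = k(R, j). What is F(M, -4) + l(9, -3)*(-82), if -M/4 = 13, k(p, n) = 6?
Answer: 40604/9 ≈ 4511.6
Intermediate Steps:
M = -52 (M = -4*13 = -52)
F(R, j) = 14/9 (F(R, j) = 8/9 + (⅑)*6 = 8/9 + ⅔ = 14/9)
l(Q, a) = 2*a*(Q + 1/(Q + a)) (l(Q, a) = (Q + 1/(Q + a))*(2*a) = 2*a*(Q + 1/(Q + a)))
F(M, -4) + l(9, -3)*(-82) = 14/9 + (2*(-3)*(1 + 9² + 9*(-3))/(9 - 3))*(-82) = 14/9 + (2*(-3)*(1 + 81 - 27)/6)*(-82) = 14/9 + (2*(-3)*(⅙)*55)*(-82) = 14/9 - 55*(-82) = 14/9 + 4510 = 40604/9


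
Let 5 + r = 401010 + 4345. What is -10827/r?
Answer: -10827/405350 ≈ -0.026710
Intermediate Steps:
r = 405350 (r = -5 + (401010 + 4345) = -5 + 405355 = 405350)
-10827/r = -10827/405350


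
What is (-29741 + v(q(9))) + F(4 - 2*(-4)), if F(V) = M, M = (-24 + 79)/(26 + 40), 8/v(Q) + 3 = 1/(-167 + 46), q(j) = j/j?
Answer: -16239583/546 ≈ -29743.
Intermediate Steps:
q(j) = 1
v(Q) = -242/91 (v(Q) = 8/(-3 + 1/(-167 + 46)) = 8/(-3 + 1/(-121)) = 8/(-3 - 1/121) = 8/(-364/121) = 8*(-121/364) = -242/91)
M = 5/6 (M = 55/66 = 55*(1/66) = 5/6 ≈ 0.83333)
F(V) = 5/6
(-29741 + v(q(9))) + F(4 - 2*(-4)) = (-29741 - 242/91) + 5/6 = -2706673/91 + 5/6 = -16239583/546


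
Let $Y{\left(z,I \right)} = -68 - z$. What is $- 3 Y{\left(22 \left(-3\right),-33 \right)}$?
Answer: $6$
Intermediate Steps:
$- 3 Y{\left(22 \left(-3\right),-33 \right)} = - 3 \left(-68 - 22 \left(-3\right)\right) = - 3 \left(-68 - -66\right) = - 3 \left(-68 + 66\right) = \left(-3\right) \left(-2\right) = 6$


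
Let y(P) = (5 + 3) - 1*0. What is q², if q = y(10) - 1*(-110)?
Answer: 13924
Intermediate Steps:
y(P) = 8 (y(P) = 8 + 0 = 8)
q = 118 (q = 8 - 1*(-110) = 8 + 110 = 118)
q² = 118² = 13924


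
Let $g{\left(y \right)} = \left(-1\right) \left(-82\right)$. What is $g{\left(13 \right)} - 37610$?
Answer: $-37528$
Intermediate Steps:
$g{\left(y \right)} = 82$
$g{\left(13 \right)} - 37610 = 82 - 37610 = -37528$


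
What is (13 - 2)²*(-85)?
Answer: -10285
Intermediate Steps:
(13 - 2)²*(-85) = 11²*(-85) = 121*(-85) = -10285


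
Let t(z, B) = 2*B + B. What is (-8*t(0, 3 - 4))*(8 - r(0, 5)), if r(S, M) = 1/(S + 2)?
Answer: 180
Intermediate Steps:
r(S, M) = 1/(2 + S)
t(z, B) = 3*B
(-8*t(0, 3 - 4))*(8 - r(0, 5)) = (-24*(3 - 4))*(8 - 1/(2 + 0)) = (-24*(-1))*(8 - 1/2) = (-8*(-3))*(8 - 1*½) = 24*(8 - ½) = 24*(15/2) = 180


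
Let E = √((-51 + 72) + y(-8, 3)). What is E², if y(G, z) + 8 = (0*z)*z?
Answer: 13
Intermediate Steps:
y(G, z) = -8 (y(G, z) = -8 + (0*z)*z = -8 + 0*z = -8 + 0 = -8)
E = √13 (E = √((-51 + 72) - 8) = √(21 - 8) = √13 ≈ 3.6056)
E² = (√13)² = 13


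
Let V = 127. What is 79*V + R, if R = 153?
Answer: 10186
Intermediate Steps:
79*V + R = 79*127 + 153 = 10033 + 153 = 10186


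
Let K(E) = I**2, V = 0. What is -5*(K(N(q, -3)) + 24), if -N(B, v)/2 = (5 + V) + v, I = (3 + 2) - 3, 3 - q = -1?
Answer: -140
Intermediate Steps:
q = 4 (q = 3 - 1*(-1) = 3 + 1 = 4)
I = 2 (I = 5 - 3 = 2)
N(B, v) = -10 - 2*v (N(B, v) = -2*((5 + 0) + v) = -2*(5 + v) = -10 - 2*v)
K(E) = 4 (K(E) = 2**2 = 4)
-5*(K(N(q, -3)) + 24) = -5*(4 + 24) = -5*28 = -140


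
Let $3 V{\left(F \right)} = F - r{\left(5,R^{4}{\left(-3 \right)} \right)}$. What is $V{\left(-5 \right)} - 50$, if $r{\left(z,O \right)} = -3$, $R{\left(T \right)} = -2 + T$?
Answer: $- \frac{152}{3} \approx -50.667$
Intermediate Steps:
$V{\left(F \right)} = 1 + \frac{F}{3}$ ($V{\left(F \right)} = \frac{F - -3}{3} = \frac{F + 3}{3} = \frac{3 + F}{3} = 1 + \frac{F}{3}$)
$V{\left(-5 \right)} - 50 = \left(1 + \frac{1}{3} \left(-5\right)\right) - 50 = \left(1 - \frac{5}{3}\right) - 50 = - \frac{2}{3} - 50 = - \frac{152}{3}$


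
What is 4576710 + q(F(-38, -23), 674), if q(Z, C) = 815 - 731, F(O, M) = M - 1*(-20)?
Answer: 4576794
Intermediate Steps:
F(O, M) = 20 + M (F(O, M) = M + 20 = 20 + M)
q(Z, C) = 84
4576710 + q(F(-38, -23), 674) = 4576710 + 84 = 4576794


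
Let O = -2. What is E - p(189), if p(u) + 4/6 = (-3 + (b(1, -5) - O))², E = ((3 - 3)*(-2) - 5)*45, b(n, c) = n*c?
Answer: -781/3 ≈ -260.33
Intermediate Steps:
b(n, c) = c*n
E = -225 (E = (0*(-2) - 5)*45 = (0 - 5)*45 = -5*45 = -225)
p(u) = 106/3 (p(u) = -⅔ + (-3 + (-5*1 - 1*(-2)))² = -⅔ + (-3 + (-5 + 2))² = -⅔ + (-3 - 3)² = -⅔ + (-6)² = -⅔ + 36 = 106/3)
E - p(189) = -225 - 1*106/3 = -225 - 106/3 = -781/3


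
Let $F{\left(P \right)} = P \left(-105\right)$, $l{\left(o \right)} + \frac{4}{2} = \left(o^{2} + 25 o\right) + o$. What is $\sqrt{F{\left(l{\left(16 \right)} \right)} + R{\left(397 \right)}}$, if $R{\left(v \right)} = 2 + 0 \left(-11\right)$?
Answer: $2 i \sqrt{17587} \approx 265.23 i$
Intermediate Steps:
$R{\left(v \right)} = 2$ ($R{\left(v \right)} = 2 + 0 = 2$)
$l{\left(o \right)} = -2 + o^{2} + 26 o$ ($l{\left(o \right)} = -2 + \left(\left(o^{2} + 25 o\right) + o\right) = -2 + \left(o^{2} + 26 o\right) = -2 + o^{2} + 26 o$)
$F{\left(P \right)} = - 105 P$
$\sqrt{F{\left(l{\left(16 \right)} \right)} + R{\left(397 \right)}} = \sqrt{- 105 \left(-2 + 16^{2} + 26 \cdot 16\right) + 2} = \sqrt{- 105 \left(-2 + 256 + 416\right) + 2} = \sqrt{\left(-105\right) 670 + 2} = \sqrt{-70350 + 2} = \sqrt{-70348} = 2 i \sqrt{17587}$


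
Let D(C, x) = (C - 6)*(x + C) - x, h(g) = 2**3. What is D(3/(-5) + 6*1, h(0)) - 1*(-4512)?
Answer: 112399/25 ≈ 4496.0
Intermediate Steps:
h(g) = 8
D(C, x) = -x + (-6 + C)*(C + x) (D(C, x) = (-6 + C)*(C + x) - x = -x + (-6 + C)*(C + x))
D(3/(-5) + 6*1, h(0)) - 1*(-4512) = ((3/(-5) + 6*1)**2 - 7*8 - 6*(3/(-5) + 6*1) + (3/(-5) + 6*1)*8) - 1*(-4512) = ((3*(-1/5) + 6)**2 - 56 - 6*(3*(-1/5) + 6) + (3*(-1/5) + 6)*8) + 4512 = ((-3/5 + 6)**2 - 56 - 6*(-3/5 + 6) + (-3/5 + 6)*8) + 4512 = ((27/5)**2 - 56 - 6*27/5 + (27/5)*8) + 4512 = (729/25 - 56 - 162/5 + 216/5) + 4512 = -401/25 + 4512 = 112399/25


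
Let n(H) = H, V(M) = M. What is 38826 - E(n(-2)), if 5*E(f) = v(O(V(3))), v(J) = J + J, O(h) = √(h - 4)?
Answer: 38826 - 2*I/5 ≈ 38826.0 - 0.4*I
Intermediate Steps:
O(h) = √(-4 + h)
v(J) = 2*J
E(f) = 2*I/5 (E(f) = (2*√(-4 + 3))/5 = (2*√(-1))/5 = (2*I)/5 = 2*I/5)
38826 - E(n(-2)) = 38826 - 2*I/5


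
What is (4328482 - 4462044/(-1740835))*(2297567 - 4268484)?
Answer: -14851209283990859338/1740835 ≈ -8.5311e+12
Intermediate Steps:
(4328482 - 4462044/(-1740835))*(2297567 - 4268484) = (4328482 - 4462044*(-1/1740835))*(-1970917) = (4328482 + 4462044/1740835)*(-1970917) = (7535177424514/1740835)*(-1970917) = -14851209283990859338/1740835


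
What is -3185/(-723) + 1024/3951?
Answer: 4441429/952191 ≈ 4.6644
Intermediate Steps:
-3185/(-723) + 1024/3951 = -3185*(-1/723) + 1024*(1/3951) = 3185/723 + 1024/3951 = 4441429/952191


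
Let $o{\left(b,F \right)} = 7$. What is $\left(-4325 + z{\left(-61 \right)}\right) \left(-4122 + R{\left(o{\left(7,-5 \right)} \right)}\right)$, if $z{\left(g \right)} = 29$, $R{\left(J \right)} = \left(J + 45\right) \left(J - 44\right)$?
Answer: $25973616$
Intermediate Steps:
$R{\left(J \right)} = \left(-44 + J\right) \left(45 + J\right)$ ($R{\left(J \right)} = \left(45 + J\right) \left(-44 + J\right) = \left(-44 + J\right) \left(45 + J\right)$)
$\left(-4325 + z{\left(-61 \right)}\right) \left(-4122 + R{\left(o{\left(7,-5 \right)} \right)}\right) = \left(-4325 + 29\right) \left(-4122 + \left(-1980 + 7 + 7^{2}\right)\right) = - 4296 \left(-4122 + \left(-1980 + 7 + 49\right)\right) = - 4296 \left(-4122 - 1924\right) = \left(-4296\right) \left(-6046\right) = 25973616$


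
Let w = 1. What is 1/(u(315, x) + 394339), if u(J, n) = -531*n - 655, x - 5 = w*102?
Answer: 1/336867 ≈ 2.9685e-6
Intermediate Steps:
x = 107 (x = 5 + 1*102 = 5 + 102 = 107)
u(J, n) = -655 - 531*n
1/(u(315, x) + 394339) = 1/((-655 - 531*107) + 394339) = 1/((-655 - 56817) + 394339) = 1/(-57472 + 394339) = 1/336867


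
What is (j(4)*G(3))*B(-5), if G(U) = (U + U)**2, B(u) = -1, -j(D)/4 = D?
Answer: 576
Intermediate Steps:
j(D) = -4*D
G(U) = 4*U**2 (G(U) = (2*U)**2 = 4*U**2)
(j(4)*G(3))*B(-5) = ((-4*4)*(4*3**2))*(-1) = -64*9*(-1) = -16*36*(-1) = -576*(-1) = 576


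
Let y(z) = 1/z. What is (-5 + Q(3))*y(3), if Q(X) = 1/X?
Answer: -14/9 ≈ -1.5556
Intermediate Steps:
y(z) = 1/z
(-5 + Q(3))*y(3) = (-5 + 1/3)/3 = (-5 + ⅓)*(⅓) = -14/3*⅓ = -14/9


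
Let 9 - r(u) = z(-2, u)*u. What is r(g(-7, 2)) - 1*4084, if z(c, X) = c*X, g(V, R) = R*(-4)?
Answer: -3947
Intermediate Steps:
g(V, R) = -4*R
z(c, X) = X*c
r(u) = 9 + 2*u**2 (r(u) = 9 - u*(-2)*u = 9 - (-2*u)*u = 9 - (-2)*u**2 = 9 + 2*u**2)
r(g(-7, 2)) - 1*4084 = (9 + 2*(-4*2)**2) - 1*4084 = (9 + 2*(-8)**2) - 4084 = (9 + 2*64) - 4084 = (9 + 128) - 4084 = 137 - 4084 = -3947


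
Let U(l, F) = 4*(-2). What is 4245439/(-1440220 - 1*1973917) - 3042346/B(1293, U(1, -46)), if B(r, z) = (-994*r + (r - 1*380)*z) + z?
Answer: 2449763442098/2206478217949 ≈ 1.1103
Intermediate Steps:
U(l, F) = -8
B(r, z) = z - 994*r + z*(-380 + r) (B(r, z) = (-994*r + (r - 380)*z) + z = (-994*r + (-380 + r)*z) + z = (-994*r + z*(-380 + r)) + z = z - 994*r + z*(-380 + r))
4245439/(-1440220 - 1*1973917) - 3042346/B(1293, U(1, -46)) = 4245439/(-1440220 - 1*1973917) - 3042346/(-994*1293 - 379*(-8) + 1293*(-8)) = 4245439/(-1440220 - 1973917) - 3042346/(-1285242 + 3032 - 10344) = 4245439/(-3414137) - 3042346/(-1292554) = 4245439*(-1/3414137) - 3042346*(-1/1292554) = -4245439/3414137 + 1521173/646277 = 2449763442098/2206478217949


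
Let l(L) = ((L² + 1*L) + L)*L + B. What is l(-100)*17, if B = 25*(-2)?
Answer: -16660850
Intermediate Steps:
B = -50
l(L) = -50 + L*(L² + 2*L) (l(L) = ((L² + 1*L) + L)*L - 50 = ((L² + L) + L)*L - 50 = ((L + L²) + L)*L - 50 = (L² + 2*L)*L - 50 = L*(L² + 2*L) - 50 = -50 + L*(L² + 2*L))
l(-100)*17 = (-50 + (-100)³ + 2*(-100)²)*17 = (-50 - 1000000 + 2*10000)*17 = (-50 - 1000000 + 20000)*17 = -980050*17 = -16660850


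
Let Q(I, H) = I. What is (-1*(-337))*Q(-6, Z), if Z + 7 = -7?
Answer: -2022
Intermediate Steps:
Z = -14 (Z = -7 - 7 = -14)
(-1*(-337))*Q(-6, Z) = -1*(-337)*(-6) = 337*(-6) = -2022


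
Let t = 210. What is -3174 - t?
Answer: -3384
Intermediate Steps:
-3174 - t = -3174 - 1*210 = -3174 - 210 = -3384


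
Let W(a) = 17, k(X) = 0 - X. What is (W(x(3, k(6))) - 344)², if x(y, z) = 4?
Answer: 106929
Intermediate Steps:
k(X) = -X
(W(x(3, k(6))) - 344)² = (17 - 344)² = (-327)² = 106929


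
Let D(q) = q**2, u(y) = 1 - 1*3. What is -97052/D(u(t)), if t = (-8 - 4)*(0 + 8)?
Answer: -24263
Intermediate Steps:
t = -96 (t = -12*8 = -96)
u(y) = -2 (u(y) = 1 - 3 = -2)
-97052/D(u(t)) = -97052/((-2)**2) = -97052/4 = -97052*1/4 = -24263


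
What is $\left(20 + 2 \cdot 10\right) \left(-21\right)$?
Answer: $-840$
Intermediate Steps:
$\left(20 + 2 \cdot 10\right) \left(-21\right) = \left(20 + 20\right) \left(-21\right) = 40 \left(-21\right) = -840$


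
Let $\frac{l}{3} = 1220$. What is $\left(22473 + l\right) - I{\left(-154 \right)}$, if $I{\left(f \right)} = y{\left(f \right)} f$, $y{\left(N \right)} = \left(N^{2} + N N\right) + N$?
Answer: $7306945$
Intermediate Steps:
$y{\left(N \right)} = N + 2 N^{2}$ ($y{\left(N \right)} = \left(N^{2} + N^{2}\right) + N = 2 N^{2} + N = N + 2 N^{2}$)
$l = 3660$ ($l = 3 \cdot 1220 = 3660$)
$I{\left(f \right)} = f^{2} \left(1 + 2 f\right)$ ($I{\left(f \right)} = f \left(1 + 2 f\right) f = f^{2} \left(1 + 2 f\right)$)
$\left(22473 + l\right) - I{\left(-154 \right)} = \left(22473 + 3660\right) - \left(-154\right)^{2} \left(1 + 2 \left(-154\right)\right) = 26133 - 23716 \left(1 - 308\right) = 26133 - 23716 \left(-307\right) = 26133 - -7280812 = 26133 + 7280812 = 7306945$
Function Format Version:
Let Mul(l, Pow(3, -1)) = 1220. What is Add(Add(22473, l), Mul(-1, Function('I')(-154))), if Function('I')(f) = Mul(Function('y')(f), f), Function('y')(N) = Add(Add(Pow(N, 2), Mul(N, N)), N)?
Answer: 7306945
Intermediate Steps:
Function('y')(N) = Add(N, Mul(2, Pow(N, 2))) (Function('y')(N) = Add(Add(Pow(N, 2), Pow(N, 2)), N) = Add(Mul(2, Pow(N, 2)), N) = Add(N, Mul(2, Pow(N, 2))))
l = 3660 (l = Mul(3, 1220) = 3660)
Function('I')(f) = Mul(Pow(f, 2), Add(1, Mul(2, f))) (Function('I')(f) = Mul(Mul(f, Add(1, Mul(2, f))), f) = Mul(Pow(f, 2), Add(1, Mul(2, f))))
Add(Add(22473, l), Mul(-1, Function('I')(-154))) = Add(Add(22473, 3660), Mul(-1, Mul(Pow(-154, 2), Add(1, Mul(2, -154))))) = Add(26133, Mul(-1, Mul(23716, Add(1, -308)))) = Add(26133, Mul(-1, Mul(23716, -307))) = Add(26133, Mul(-1, -7280812)) = Add(26133, 7280812) = 7306945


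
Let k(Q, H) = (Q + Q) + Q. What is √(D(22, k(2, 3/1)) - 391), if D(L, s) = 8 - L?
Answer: 9*I*√5 ≈ 20.125*I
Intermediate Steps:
k(Q, H) = 3*Q (k(Q, H) = 2*Q + Q = 3*Q)
√(D(22, k(2, 3/1)) - 391) = √((8 - 1*22) - 391) = √((8 - 22) - 391) = √(-14 - 391) = √(-405) = 9*I*√5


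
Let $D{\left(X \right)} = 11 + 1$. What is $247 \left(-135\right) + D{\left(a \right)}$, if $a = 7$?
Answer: $-33333$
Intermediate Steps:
$D{\left(X \right)} = 12$
$247 \left(-135\right) + D{\left(a \right)} = 247 \left(-135\right) + 12 = -33345 + 12 = -33333$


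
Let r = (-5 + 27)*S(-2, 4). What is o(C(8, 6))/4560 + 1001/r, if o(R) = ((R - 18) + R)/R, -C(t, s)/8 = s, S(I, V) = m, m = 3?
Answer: 9707/640 ≈ 15.167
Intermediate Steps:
S(I, V) = 3
r = 66 (r = (-5 + 27)*3 = 22*3 = 66)
C(t, s) = -8*s
o(R) = (-18 + 2*R)/R (o(R) = ((-18 + R) + R)/R = (-18 + 2*R)/R)
o(C(8, 6))/4560 + 1001/r = (2 - 18/((-8*6)))/4560 + 1001/66 = (2 - 18/(-48))*(1/4560) + 1001*(1/66) = (2 - 18*(-1/48))*(1/4560) + 91/6 = (2 + 3/8)*(1/4560) + 91/6 = (19/8)*(1/4560) + 91/6 = 1/1920 + 91/6 = 9707/640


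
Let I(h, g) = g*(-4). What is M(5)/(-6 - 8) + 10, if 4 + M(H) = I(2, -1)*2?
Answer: 68/7 ≈ 9.7143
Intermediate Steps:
I(h, g) = -4*g
M(H) = 4 (M(H) = -4 - 4*(-1)*2 = -4 + 4*2 = -4 + 8 = 4)
M(5)/(-6 - 8) + 10 = 4/(-6 - 8) + 10 = 4/(-14) + 10 = 4*(-1/14) + 10 = -2/7 + 10 = 68/7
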